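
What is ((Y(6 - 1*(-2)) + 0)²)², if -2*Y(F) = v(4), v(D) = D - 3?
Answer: 1/16 ≈ 0.062500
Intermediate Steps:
v(D) = -3 + D
Y(F) = -½ (Y(F) = -(-3 + 4)/2 = -½*1 = -½)
((Y(6 - 1*(-2)) + 0)²)² = ((-½ + 0)²)² = ((-½)²)² = (¼)² = 1/16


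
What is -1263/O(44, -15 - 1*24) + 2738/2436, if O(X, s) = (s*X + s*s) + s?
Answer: 17210/2639 ≈ 6.5214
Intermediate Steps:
O(X, s) = s + s² + X*s (O(X, s) = (X*s + s²) + s = (s² + X*s) + s = s + s² + X*s)
-1263/O(44, -15 - 1*24) + 2738/2436 = -1263*1/((-15 - 1*24)*(1 + 44 + (-15 - 1*24))) + 2738/2436 = -1263*1/((-15 - 24)*(1 + 44 + (-15 - 24))) + 2738*(1/2436) = -1263*(-1/(39*(1 + 44 - 39))) + 1369/1218 = -1263/((-39*6)) + 1369/1218 = -1263/(-234) + 1369/1218 = -1263*(-1/234) + 1369/1218 = 421/78 + 1369/1218 = 17210/2639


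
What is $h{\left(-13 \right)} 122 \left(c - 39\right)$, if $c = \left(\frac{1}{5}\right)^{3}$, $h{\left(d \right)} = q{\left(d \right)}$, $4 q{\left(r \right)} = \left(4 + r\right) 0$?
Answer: $0$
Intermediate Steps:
$q{\left(r \right)} = 0$ ($q{\left(r \right)} = \frac{\left(4 + r\right) 0}{4} = \frac{1}{4} \cdot 0 = 0$)
$h{\left(d \right)} = 0$
$c = \frac{1}{125}$ ($c = \left(\frac{1}{5}\right)^{3} = \frac{1}{125} \approx 0.008$)
$h{\left(-13 \right)} 122 \left(c - 39\right) = 0 \cdot 122 \left(\frac{1}{125} - 39\right) = 0 \left(\frac{1}{125} - 39\right) = 0 \left(- \frac{4874}{125}\right) = 0$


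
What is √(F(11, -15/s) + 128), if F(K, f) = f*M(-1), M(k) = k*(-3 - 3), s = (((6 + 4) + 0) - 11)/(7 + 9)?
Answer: 28*√2 ≈ 39.598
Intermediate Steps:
s = -1/16 (s = ((10 + 0) - 11)/16 = (10 - 11)*(1/16) = -1*1/16 = -1/16 ≈ -0.062500)
M(k) = -6*k (M(k) = k*(-6) = -6*k)
F(K, f) = 6*f (F(K, f) = f*(-6*(-1)) = f*6 = 6*f)
√(F(11, -15/s) + 128) = √(6*(-15/(-1/16)) + 128) = √(6*(-15*(-16)) + 128) = √(6*240 + 128) = √(1440 + 128) = √1568 = 28*√2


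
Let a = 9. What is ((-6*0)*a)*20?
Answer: 0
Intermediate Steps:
((-6*0)*a)*20 = (-6*0*9)*20 = (0*9)*20 = 0*20 = 0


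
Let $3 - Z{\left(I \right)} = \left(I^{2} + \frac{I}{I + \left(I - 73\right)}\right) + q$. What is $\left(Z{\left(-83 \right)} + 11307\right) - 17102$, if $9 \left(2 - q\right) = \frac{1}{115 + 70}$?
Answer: $- \frac{5047147561}{397935} \approx -12683.0$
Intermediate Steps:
$q = \frac{3329}{1665}$ ($q = 2 - \frac{1}{9 \left(115 + 70\right)} = 2 - \frac{1}{9 \cdot 185} = 2 - \frac{1}{1665} = \frac{3329}{1665} \approx 1.9994$)
$Z{\left(I \right)} = \frac{1666}{1665} - I^{2} - \frac{I}{-73 + 2 I}$ ($Z{\left(I \right)} = 3 - \left(\left(I^{2} + \frac{I}{I + \left(I - 73\right)}\right) + \frac{3329}{1665}\right) = 3 - \left(\left(I^{2} + \frac{I}{I + \left(-73 + I\right)}\right) + \frac{3329}{1665}\right) = 3 - \left(\left(I^{2} + \frac{I}{-73 + 2 I}\right) + \frac{3329}{1665}\right) = 3 - \left(\frac{3329}{1665} + I^{2} + \frac{I}{-73 + 2 I}\right) = \frac{1666}{1665} - I^{2} - \frac{I}{-73 + 2 I}$)
$\left(Z{\left(-83 \right)} + 11307\right) - 17102 = \left(\frac{-121618 - 3330 \left(-83\right)^{3} + 1667 \left(-83\right) + 121545 \left(-83\right)^{2}}{1665 \left(-73 + 2 \left(-83\right)\right)} + 11307\right) - 17102 = \left(\frac{-121618 - -1904050710 - 138361 + 121545 \cdot 6889}{1665 \left(-73 - 166\right)} + 11307\right) - 17102 = \left(\frac{-121618 + 1904050710 - 138361 + 837323505}{1665 \left(-239\right)} + 11307\right) - 17102 = \left(\frac{1}{1665} \left(- \frac{1}{239}\right) 2741114236 + 11307\right) - 17102 = \left(- \frac{2741114236}{397935} + 11307\right) - 17102 = \frac{1758336809}{397935} - 17102 = - \frac{5047147561}{397935}$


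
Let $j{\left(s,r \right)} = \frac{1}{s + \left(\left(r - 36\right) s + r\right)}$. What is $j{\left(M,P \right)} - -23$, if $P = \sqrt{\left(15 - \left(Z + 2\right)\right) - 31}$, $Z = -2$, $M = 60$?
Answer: $\frac{25699307}{1117384} - \frac{61 i}{1117384} \approx 23.0 - 5.4592 \cdot 10^{-5} i$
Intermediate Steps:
$P = 4 i$ ($P = \sqrt{\left(15 - \left(-2 + 2\right)\right) - 31} = \sqrt{\left(15 - 0\right) - 31} = \sqrt{\left(15 + 0\right) - 31} = \sqrt{15 - 31} = \sqrt{-16} = 4 i \approx 4.0 i$)
$j{\left(s,r \right)} = \frac{1}{r + s + s \left(-36 + r\right)}$ ($j{\left(s,r \right)} = \frac{1}{s + \left(\left(-36 + r\right) s + r\right)} = \frac{1}{s + \left(s \left(-36 + r\right) + r\right)} = \frac{1}{s + \left(r + s \left(-36 + r\right)\right)} = \frac{1}{r + s + s \left(-36 + r\right)}$)
$j{\left(M,P \right)} - -23 = \frac{1}{4 i - 2100 + 4 i 60} - -23 = \frac{1}{4 i - 2100 + 240 i} + 23 = \frac{1}{-2100 + 244 i} + 23 = \frac{-2100 - 244 i}{4469536} + 23 = 23 + \frac{-2100 - 244 i}{4469536}$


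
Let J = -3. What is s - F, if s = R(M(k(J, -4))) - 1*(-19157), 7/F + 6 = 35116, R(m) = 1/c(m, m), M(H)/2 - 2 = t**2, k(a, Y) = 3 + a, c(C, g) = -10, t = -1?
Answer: 336299376/17555 ≈ 19157.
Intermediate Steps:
M(H) = 6 (M(H) = 4 + 2*(-1)**2 = 4 + 2*1 = 4 + 2 = 6)
R(m) = -1/10 (R(m) = 1/(-10) = -1/10)
F = 7/35110 (F = 7/(-6 + 35116) = 7/35110 ≈ 0.00019937)
s = 191569/10 (s = -1/10 - 1*(-19157) = -1/10 + 19157 = 191569/10 ≈ 19157.)
s - F = 191569/10 - 1*7/35110 = 191569/10 - 7/35110 = 336299376/17555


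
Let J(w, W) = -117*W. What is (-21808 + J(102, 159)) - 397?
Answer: -40808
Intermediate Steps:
(-21808 + J(102, 159)) - 397 = (-21808 - 117*159) - 397 = (-21808 - 18603) - 397 = -40411 - 397 = -40808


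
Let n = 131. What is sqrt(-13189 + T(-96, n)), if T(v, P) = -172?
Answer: I*sqrt(13361) ≈ 115.59*I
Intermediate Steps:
sqrt(-13189 + T(-96, n)) = sqrt(-13189 - 172) = sqrt(-13361) = I*sqrt(13361)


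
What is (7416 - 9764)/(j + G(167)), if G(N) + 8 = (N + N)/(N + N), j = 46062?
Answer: -2348/46055 ≈ -0.050983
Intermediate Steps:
G(N) = -7 (G(N) = -8 + (N + N)/(N + N) = -8 + (2*N)/((2*N)) = -8 + (2*N)*(1/(2*N)) = -8 + 1 = -7)
(7416 - 9764)/(j + G(167)) = (7416 - 9764)/(46062 - 7) = -2348/46055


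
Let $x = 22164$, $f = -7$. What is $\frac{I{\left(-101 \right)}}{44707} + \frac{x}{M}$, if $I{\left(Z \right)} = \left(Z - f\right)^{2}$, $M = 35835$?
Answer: $\frac{435841336}{534025115} \approx 0.81614$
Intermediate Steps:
$I{\left(Z \right)} = \left(7 + Z\right)^{2}$ ($I{\left(Z \right)} = \left(Z - -7\right)^{2} = \left(Z + 7\right)^{2} = \left(7 + Z\right)^{2}$)
$\frac{I{\left(-101 \right)}}{44707} + \frac{x}{M} = \frac{\left(7 - 101\right)^{2}}{44707} + \frac{22164}{35835} = \left(-94\right)^{2} \cdot \frac{1}{44707} + 22164 \cdot \frac{1}{35835} = 8836 \cdot \frac{1}{44707} + \frac{7388}{11945} = \frac{8836}{44707} + \frac{7388}{11945} = \frac{435841336}{534025115}$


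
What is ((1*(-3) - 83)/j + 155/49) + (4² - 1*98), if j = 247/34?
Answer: -1097437/12103 ≈ -90.675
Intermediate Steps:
j = 247/34 (j = 247*(1/34) = 247/34 ≈ 7.2647)
((1*(-3) - 83)/j + 155/49) + (4² - 1*98) = ((1*(-3) - 83)/(247/34) + 155/49) + (4² - 1*98) = ((-3 - 83)*(34/247) + 155*(1/49)) + (16 - 98) = (-86*34/247 + 155/49) - 82 = (-2924/247 + 155/49) - 82 = -104991/12103 - 82 = -1097437/12103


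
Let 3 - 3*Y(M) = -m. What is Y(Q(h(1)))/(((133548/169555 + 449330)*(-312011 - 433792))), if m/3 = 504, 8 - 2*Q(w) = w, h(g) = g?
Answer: -85625275/56819957449213494 ≈ -1.5070e-9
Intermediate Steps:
Q(w) = 4 - w/2
m = 1512 (m = 3*504 = 1512)
Y(M) = 505 (Y(M) = 1 - (-1)*1512/3 = 1 - ⅓*(-1512) = 1 + 504 = 505)
Y(Q(h(1)))/(((133548/169555 + 449330)*(-312011 - 433792))) = 505/(((133548/169555 + 449330)*(-312011 - 433792))) = 505/(((133548*(1/169555) + 449330)*(-745803))) = 505/(((133548/169555 + 449330)*(-745803))) = 505/(((76186281698/169555)*(-745803))) = 505/(-56819957449213494/169555) = 505*(-169555/56819957449213494) = -85625275/56819957449213494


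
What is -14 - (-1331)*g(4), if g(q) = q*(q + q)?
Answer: 42578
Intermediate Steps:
g(q) = 2*q**2 (g(q) = q*(2*q) = 2*q**2)
-14 - (-1331)*g(4) = -14 - (-1331)*2*4**2 = -14 - (-1331)*2*16 = -14 - (-1331)*32 = -14 - 121*(-352) = -14 + 42592 = 42578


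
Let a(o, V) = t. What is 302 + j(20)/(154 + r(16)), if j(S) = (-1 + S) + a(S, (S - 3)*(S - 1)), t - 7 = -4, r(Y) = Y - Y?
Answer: 2115/7 ≈ 302.14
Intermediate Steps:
r(Y) = 0
t = 3 (t = 7 - 4 = 3)
a(o, V) = 3
j(S) = 2 + S (j(S) = (-1 + S) + 3 = 2 + S)
302 + j(20)/(154 + r(16)) = 302 + (2 + 20)/(154 + 0) = 302 + 22/154 = 302 + 22*(1/154) = 302 + 1/7 = 2115/7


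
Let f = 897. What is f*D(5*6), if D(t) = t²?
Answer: 807300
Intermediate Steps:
f*D(5*6) = 897*(5*6)² = 897*30² = 897*900 = 807300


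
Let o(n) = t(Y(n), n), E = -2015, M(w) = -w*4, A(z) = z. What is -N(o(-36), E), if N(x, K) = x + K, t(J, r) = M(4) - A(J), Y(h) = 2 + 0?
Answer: 2033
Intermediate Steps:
M(w) = -4*w
Y(h) = 2
t(J, r) = -16 - J (t(J, r) = -4*4 - J = -16 - J)
o(n) = -18 (o(n) = -16 - 1*2 = -16 - 2 = -18)
N(x, K) = K + x
-N(o(-36), E) = -(-2015 - 18) = -1*(-2033) = 2033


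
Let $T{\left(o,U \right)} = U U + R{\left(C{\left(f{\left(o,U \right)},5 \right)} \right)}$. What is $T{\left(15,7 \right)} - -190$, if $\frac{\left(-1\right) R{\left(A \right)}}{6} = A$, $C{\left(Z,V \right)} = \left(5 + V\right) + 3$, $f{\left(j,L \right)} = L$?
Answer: $161$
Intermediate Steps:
$C{\left(Z,V \right)} = 8 + V$
$R{\left(A \right)} = - 6 A$
$T{\left(o,U \right)} = -78 + U^{2}$ ($T{\left(o,U \right)} = U U - 6 \left(8 + 5\right) = U^{2} - 78 = -78 + U^{2}$)
$T{\left(15,7 \right)} - -190 = \left(-78 + 7^{2}\right) - -190 = \left(-78 + 49\right) + 190 = -29 + 190 = 161$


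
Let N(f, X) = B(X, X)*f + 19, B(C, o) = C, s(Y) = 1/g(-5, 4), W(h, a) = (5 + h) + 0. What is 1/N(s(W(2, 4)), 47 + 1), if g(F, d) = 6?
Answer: 1/27 ≈ 0.037037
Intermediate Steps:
W(h, a) = 5 + h
s(Y) = 1/6
N(f, X) = 19 + X*f (N(f, X) = X*f + 19 = 19 + X*f)
1/N(s(W(2, 4)), 47 + 1) = 1/(19 + (47 + 1)*(1/6)) = 1/(19 + 48*(1/6)) = 1/(19 + 8) = 1/27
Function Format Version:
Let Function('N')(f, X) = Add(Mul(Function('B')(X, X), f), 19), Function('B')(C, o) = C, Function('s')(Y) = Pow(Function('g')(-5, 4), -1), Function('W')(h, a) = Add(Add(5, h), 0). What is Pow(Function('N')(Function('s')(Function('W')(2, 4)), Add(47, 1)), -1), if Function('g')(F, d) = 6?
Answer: Rational(1, 27) ≈ 0.037037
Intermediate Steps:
Function('W')(h, a) = Add(5, h)
Function('s')(Y) = Rational(1, 6) (Function('s')(Y) = Pow(6, -1) = Rational(1, 6))
Function('N')(f, X) = Add(19, Mul(X, f)) (Function('N')(f, X) = Add(Mul(X, f), 19) = Add(19, Mul(X, f)))
Pow(Function('N')(Function('s')(Function('W')(2, 4)), Add(47, 1)), -1) = Pow(Add(19, Mul(Add(47, 1), Rational(1, 6))), -1) = Pow(Add(19, Mul(48, Rational(1, 6))), -1) = Pow(Add(19, 8), -1) = Pow(27, -1) = Rational(1, 27)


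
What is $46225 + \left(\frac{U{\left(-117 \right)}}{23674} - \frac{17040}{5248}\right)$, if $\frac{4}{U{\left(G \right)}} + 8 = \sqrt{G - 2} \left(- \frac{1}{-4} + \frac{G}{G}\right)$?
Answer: $\frac{717651023075837}{15526261464} - \frac{40 i \sqrt{119}}{47336163} \approx 46222.0 - 9.2181 \cdot 10^{-6} i$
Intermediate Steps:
$U{\left(G \right)} = \frac{4}{-8 + \frac{5 \sqrt{-2 + G}}{4}}$ ($U{\left(G \right)} = \frac{4}{-8 + \sqrt{G - 2} \left(- \frac{1}{-4} + \frac{G}{G}\right)} = \frac{4}{-8 + \sqrt{-2 + G} \left(\left(-1\right) \left(- \frac{1}{4}\right) + 1\right)} = \frac{4}{-8 + \sqrt{-2 + G} \left(\frac{1}{4} + 1\right)} = \frac{4}{-8 + \sqrt{-2 + G} \frac{5}{4}} = \frac{4}{-8 + \frac{5 \sqrt{-2 + G}}{4}}$)
$46225 + \left(\frac{U{\left(-117 \right)}}{23674} - \frac{17040}{5248}\right) = 46225 + \left(\frac{16 \frac{1}{-32 + 5 \sqrt{-2 - 117}}}{23674} - \frac{17040}{5248}\right) = 46225 + \left(\frac{16}{-32 + 5 \sqrt{-119}} \cdot \frac{1}{23674} - \frac{1065}{328}\right) = 46225 - \left(\frac{1065}{328} - \frac{16}{-32 + 5 i \sqrt{119}} \cdot \frac{1}{23674}\right) = 46225 - \left(\frac{1065}{328} - \frac{8}{11837 \left(-32 + 5 i \sqrt{119}\right)}\right) = \frac{15160735}{328} + \frac{8}{11837 \left(-32 + 5 i \sqrt{119}\right)}$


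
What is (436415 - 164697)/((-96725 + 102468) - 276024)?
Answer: -271718/270281 ≈ -1.0053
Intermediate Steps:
(436415 - 164697)/((-96725 + 102468) - 276024) = 271718/(5743 - 276024) = 271718/(-270281) = 271718*(-1/270281) = -271718/270281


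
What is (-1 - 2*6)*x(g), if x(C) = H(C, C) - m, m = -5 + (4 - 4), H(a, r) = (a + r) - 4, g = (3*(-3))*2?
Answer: 455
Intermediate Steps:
g = -18 (g = -9*2 = -18)
H(a, r) = -4 + a + r
m = -5 (m = -5 + 0 = -5)
x(C) = 1 + 2*C (x(C) = (-4 + C + C) - 1*(-5) = (-4 + 2*C) + 5 = 1 + 2*C)
(-1 - 2*6)*x(g) = (-1 - 2*6)*(1 + 2*(-18)) = (-1 - 12)*(1 - 36) = -13*(-35) = 455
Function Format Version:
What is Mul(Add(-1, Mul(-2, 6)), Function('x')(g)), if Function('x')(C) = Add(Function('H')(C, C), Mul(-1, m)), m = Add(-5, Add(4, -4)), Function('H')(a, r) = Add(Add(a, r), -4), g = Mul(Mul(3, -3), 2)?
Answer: 455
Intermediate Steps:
g = -18 (g = Mul(-9, 2) = -18)
Function('H')(a, r) = Add(-4, a, r)
m = -5 (m = Add(-5, 0) = -5)
Function('x')(C) = Add(1, Mul(2, C)) (Function('x')(C) = Add(Add(-4, C, C), Mul(-1, -5)) = Add(Add(-4, Mul(2, C)), 5) = Add(1, Mul(2, C)))
Mul(Add(-1, Mul(-2, 6)), Function('x')(g)) = Mul(Add(-1, Mul(-2, 6)), Add(1, Mul(2, -18))) = Mul(Add(-1, -12), Add(1, -36)) = Mul(-13, -35) = 455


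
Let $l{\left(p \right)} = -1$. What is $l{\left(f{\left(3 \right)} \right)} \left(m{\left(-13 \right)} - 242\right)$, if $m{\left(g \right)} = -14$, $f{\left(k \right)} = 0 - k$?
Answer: $256$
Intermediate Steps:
$f{\left(k \right)} = - k$
$l{\left(f{\left(3 \right)} \right)} \left(m{\left(-13 \right)} - 242\right) = - (-14 - 242) = \left(-1\right) \left(-256\right) = 256$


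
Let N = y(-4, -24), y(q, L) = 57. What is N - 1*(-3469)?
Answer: 3526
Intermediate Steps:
N = 57
N - 1*(-3469) = 57 - 1*(-3469) = 57 + 3469 = 3526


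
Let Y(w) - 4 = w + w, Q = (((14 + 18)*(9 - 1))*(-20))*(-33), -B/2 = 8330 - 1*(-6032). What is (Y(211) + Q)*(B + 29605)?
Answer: 149229066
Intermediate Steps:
B = -28724 (B = -2*(8330 - 1*(-6032)) = -2*(8330 + 6032) = -2*14362 = -28724)
Q = 168960 (Q = ((32*8)*(-20))*(-33) = (256*(-20))*(-33) = -5120*(-33) = 168960)
Y(w) = 4 + 2*w (Y(w) = 4 + (w + w) = 4 + 2*w)
(Y(211) + Q)*(B + 29605) = ((4 + 2*211) + 168960)*(-28724 + 29605) = ((4 + 422) + 168960)*881 = (426 + 168960)*881 = 169386*881 = 149229066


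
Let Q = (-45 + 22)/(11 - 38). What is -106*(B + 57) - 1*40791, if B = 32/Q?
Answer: -1168743/23 ≈ -50815.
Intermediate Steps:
Q = 23/27 (Q = -23/(-27) = -23*(-1/27) = 23/27 ≈ 0.85185)
B = 864/23 (B = 32/(23/27) = 32*(27/23) = 864/23 ≈ 37.565)
-106*(B + 57) - 1*40791 = -106*(864/23 + 57) - 1*40791 = -106*2175/23 - 40791 = -230550/23 - 40791 = -1168743/23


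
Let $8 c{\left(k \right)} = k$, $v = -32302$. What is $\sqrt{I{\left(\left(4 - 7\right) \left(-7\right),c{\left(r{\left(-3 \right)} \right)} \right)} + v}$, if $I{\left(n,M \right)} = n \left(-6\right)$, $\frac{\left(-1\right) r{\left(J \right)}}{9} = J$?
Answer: $22 i \sqrt{67} \approx 180.08 i$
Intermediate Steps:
$r{\left(J \right)} = - 9 J$
$c{\left(k \right)} = \frac{k}{8}$
$I{\left(n,M \right)} = - 6 n$
$\sqrt{I{\left(\left(4 - 7\right) \left(-7\right),c{\left(r{\left(-3 \right)} \right)} \right)} + v} = \sqrt{- 6 \left(4 - 7\right) \left(-7\right) - 32302} = \sqrt{- 6 \left(\left(-3\right) \left(-7\right)\right) - 32302} = \sqrt{\left(-6\right) 21 - 32302} = \sqrt{-126 - 32302} = \sqrt{-32428} = 22 i \sqrt{67}$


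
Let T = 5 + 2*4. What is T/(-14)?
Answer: -13/14 ≈ -0.92857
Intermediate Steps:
T = 13 (T = 5 + 8 = 13)
T/(-14) = 13/(-14) = 13*(-1/14) = -13/14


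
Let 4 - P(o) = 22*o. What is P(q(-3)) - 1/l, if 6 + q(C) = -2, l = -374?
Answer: 67321/374 ≈ 180.00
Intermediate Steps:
q(C) = -8 (q(C) = -6 - 2 = -8)
P(o) = 4 - 22*o
P(q(-3)) - 1/l = (4 - 22*(-8)) - 1/(-374) = (4 + 176) - 1*(-1/374) = 180 + 1/374 = 67321/374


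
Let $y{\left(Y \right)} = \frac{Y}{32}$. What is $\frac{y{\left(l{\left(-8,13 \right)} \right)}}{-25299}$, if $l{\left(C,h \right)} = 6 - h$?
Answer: $\frac{7}{809568} \approx 8.6466 \cdot 10^{-6}$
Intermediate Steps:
$y{\left(Y \right)} = \frac{Y}{32}$ ($y{\left(Y \right)} = Y \frac{1}{32} = \frac{Y}{32}$)
$\frac{y{\left(l{\left(-8,13 \right)} \right)}}{-25299} = \frac{\frac{1}{32} \left(6 - 13\right)}{-25299} = \frac{6 - 13}{32} \left(- \frac{1}{25299}\right) = \frac{1}{32} \left(-7\right) \left(- \frac{1}{25299}\right) = \left(- \frac{7}{32}\right) \left(- \frac{1}{25299}\right) = \frac{7}{809568}$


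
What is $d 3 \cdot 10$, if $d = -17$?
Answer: $-510$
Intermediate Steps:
$d 3 \cdot 10 = \left(-17\right) 3 \cdot 10 = \left(-51\right) 10 = -510$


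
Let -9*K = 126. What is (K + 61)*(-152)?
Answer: -7144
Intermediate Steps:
K = -14 (K = -1/9*126 = -14)
(K + 61)*(-152) = (-14 + 61)*(-152) = 47*(-152) = -7144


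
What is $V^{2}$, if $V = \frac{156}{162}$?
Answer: $\frac{676}{729} \approx 0.9273$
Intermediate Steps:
$V = \frac{26}{27}$ ($V = 156 \cdot \frac{1}{162} = \frac{26}{27} \approx 0.96296$)
$V^{2} = \left(\frac{26}{27}\right)^{2} = \frac{676}{729}$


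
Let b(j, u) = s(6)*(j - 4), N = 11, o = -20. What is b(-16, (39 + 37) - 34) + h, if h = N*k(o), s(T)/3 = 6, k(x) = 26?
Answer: -74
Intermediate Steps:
s(T) = 18 (s(T) = 3*6 = 18)
b(j, u) = -72 + 18*j (b(j, u) = 18*(j - 4) = 18*(-4 + j) = -72 + 18*j)
h = 286 (h = 11*26 = 286)
b(-16, (39 + 37) - 34) + h = (-72 + 18*(-16)) + 286 = (-72 - 288) + 286 = -360 + 286 = -74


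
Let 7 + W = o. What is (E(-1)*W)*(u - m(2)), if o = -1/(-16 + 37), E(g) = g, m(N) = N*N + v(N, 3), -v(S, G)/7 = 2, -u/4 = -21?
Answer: 13912/21 ≈ 662.48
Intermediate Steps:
u = 84 (u = -4*(-21) = 84)
v(S, G) = -14 (v(S, G) = -7*2 = -14)
m(N) = -14 + N**2 (m(N) = N*N - 14 = N**2 - 14 = -14 + N**2)
o = -1/21 ≈ -0.047619
W = -148/21 (W = -7 - 1/21 = -148/21 ≈ -7.0476)
(E(-1)*W)*(u - m(2)) = (-1*(-148/21))*(84 - (-14 + 2**2)) = 148*(84 - (-14 + 4))/21 = 148*(84 - 1*(-10))/21 = 148*(84 + 10)/21 = (148/21)*94 = 13912/21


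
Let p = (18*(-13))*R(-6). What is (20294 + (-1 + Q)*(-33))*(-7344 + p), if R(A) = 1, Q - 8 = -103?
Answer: -177795036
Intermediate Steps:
Q = -95 (Q = 8 - 103 = -95)
p = -234 (p = (18*(-13))*1 = -234*1 = -234)
(20294 + (-1 + Q)*(-33))*(-7344 + p) = (20294 + (-1 - 95)*(-33))*(-7344 - 234) = (20294 - 96*(-33))*(-7578) = (20294 + 3168)*(-7578) = 23462*(-7578) = -177795036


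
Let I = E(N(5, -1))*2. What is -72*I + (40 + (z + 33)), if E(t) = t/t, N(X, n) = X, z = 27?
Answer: -44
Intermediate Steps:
E(t) = 1
I = 2 (I = 1*2 = 2)
-72*I + (40 + (z + 33)) = -72*2 + (40 + (27 + 33)) = -144 + (40 + 60) = -144 + 100 = -44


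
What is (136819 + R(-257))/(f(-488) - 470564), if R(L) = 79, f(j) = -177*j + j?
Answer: -68449/192338 ≈ -0.35588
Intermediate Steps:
f(j) = -176*j
(136819 + R(-257))/(f(-488) - 470564) = (136819 + 79)/(-176*(-488) - 470564) = 136898/(85888 - 470564) = 136898/(-384676) = 136898*(-1/384676) = -68449/192338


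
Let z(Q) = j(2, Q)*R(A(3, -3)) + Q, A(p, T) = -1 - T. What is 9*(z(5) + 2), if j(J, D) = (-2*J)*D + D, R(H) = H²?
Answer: -477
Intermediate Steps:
j(J, D) = D - 2*D*J (j(J, D) = -2*D*J + D = D - 2*D*J)
z(Q) = -11*Q (z(Q) = (Q*(1 - 2*2))*(-1 - 1*(-3))² + Q = (Q*(1 - 4))*(-1 + 3)² + Q = (Q*(-3))*2² + Q = -3*Q*4 + Q = -12*Q + Q = -11*Q)
9*(z(5) + 2) = 9*(-11*5 + 2) = 9*(-55 + 2) = 9*(-53) = -477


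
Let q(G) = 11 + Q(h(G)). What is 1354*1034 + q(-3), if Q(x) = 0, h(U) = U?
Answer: 1400047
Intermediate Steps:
q(G) = 11 (q(G) = 11 + 0 = 11)
1354*1034 + q(-3) = 1354*1034 + 11 = 1400036 + 11 = 1400047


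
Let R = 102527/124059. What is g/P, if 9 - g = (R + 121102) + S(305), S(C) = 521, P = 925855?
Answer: -15087413753/114860645445 ≈ -0.13135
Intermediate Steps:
R = 102527/124059 (R = 102527*(1/124059) = 102527/124059 ≈ 0.82644)
g = -15087413753/124059 (g = 9 - ((102527/124059 + 121102) + 521) = 9 - (15023895545/124059 + 521) = 9 - 1*15088530284/124059 = 9 - 15088530284/124059 = -15087413753/124059 ≈ -1.2161e+5)
g/P = -15087413753/124059/925855 = -15087413753/124059*1/925855 = -15087413753/114860645445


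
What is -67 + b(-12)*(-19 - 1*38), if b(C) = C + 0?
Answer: 617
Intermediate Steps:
b(C) = C
-67 + b(-12)*(-19 - 1*38) = -67 - 12*(-19 - 1*38) = -67 - 12*(-19 - 38) = -67 - 12*(-57) = -67 + 684 = 617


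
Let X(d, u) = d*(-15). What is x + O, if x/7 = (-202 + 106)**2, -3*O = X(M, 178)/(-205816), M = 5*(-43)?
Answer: 13277602867/205816 ≈ 64512.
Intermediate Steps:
M = -215
X(d, u) = -15*d
O = 1075/205816 (O = -(-15*(-215))/(3*(-205816)) = -1075*(-1)/205816 = -1/3*(-3225/205816) = 1075/205816 ≈ 0.0052231)
x = 64512 (x = 7*(-202 + 106)**2 = 7*(-96)**2 = 7*9216 = 64512)
x + O = 64512 + 1075/205816 = 13277602867/205816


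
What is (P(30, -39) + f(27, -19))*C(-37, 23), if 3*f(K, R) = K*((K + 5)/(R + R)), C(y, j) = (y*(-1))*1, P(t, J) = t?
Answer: 15762/19 ≈ 829.58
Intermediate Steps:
C(y, j) = -y (C(y, j) = -y*1 = -y)
f(K, R) = K*(5 + K)/(6*R) (f(K, R) = (K*((K + 5)/(R + R)))/3 = (K*((5 + K)/((2*R))))/3 = (K*((5 + K)*(1/(2*R))))/3 = (K*((5 + K)/(2*R)))/3 = (K*(5 + K)/(2*R))/3 = K*(5 + K)/(6*R))
(P(30, -39) + f(27, -19))*C(-37, 23) = (30 + (⅙)*27*(5 + 27)/(-19))*(-1*(-37)) = (30 + (⅙)*27*(-1/19)*32)*37 = (30 - 144/19)*37 = (426/19)*37 = 15762/19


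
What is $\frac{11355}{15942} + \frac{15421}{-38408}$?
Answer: $\frac{31713543}{102050056} \approx 0.31076$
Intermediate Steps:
$\frac{11355}{15942} + \frac{15421}{-38408} = 11355 \cdot \frac{1}{15942} + 15421 \left(- \frac{1}{38408}\right) = \frac{3785}{5314} - \frac{15421}{38408} = \frac{31713543}{102050056}$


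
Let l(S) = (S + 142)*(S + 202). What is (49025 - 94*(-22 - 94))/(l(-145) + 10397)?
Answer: 59929/10226 ≈ 5.8605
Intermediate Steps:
l(S) = (142 + S)*(202 + S)
(49025 - 94*(-22 - 94))/(l(-145) + 10397) = (49025 - 94*(-22 - 94))/((28684 + (-145)² + 344*(-145)) + 10397) = (49025 - 94*(-116))/((28684 + 21025 - 49880) + 10397) = (49025 + 10904)/(-171 + 10397) = 59929/10226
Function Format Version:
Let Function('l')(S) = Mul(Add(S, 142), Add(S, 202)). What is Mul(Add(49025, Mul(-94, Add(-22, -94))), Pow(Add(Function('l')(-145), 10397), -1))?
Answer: Rational(59929, 10226) ≈ 5.8605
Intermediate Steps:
Function('l')(S) = Mul(Add(142, S), Add(202, S))
Mul(Add(49025, Mul(-94, Add(-22, -94))), Pow(Add(Function('l')(-145), 10397), -1)) = Mul(Add(49025, Mul(-94, Add(-22, -94))), Pow(Add(Add(28684, Pow(-145, 2), Mul(344, -145)), 10397), -1)) = Mul(Add(49025, Mul(-94, -116)), Pow(Add(Add(28684, 21025, -49880), 10397), -1)) = Mul(Add(49025, 10904), Pow(Add(-171, 10397), -1)) = Mul(59929, Pow(10226, -1)) = Mul(59929, Rational(1, 10226)) = Rational(59929, 10226)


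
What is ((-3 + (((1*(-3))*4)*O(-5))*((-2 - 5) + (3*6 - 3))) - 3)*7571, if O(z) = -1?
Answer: 681390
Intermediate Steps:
((-3 + (((1*(-3))*4)*O(-5))*((-2 - 5) + (3*6 - 3))) - 3)*7571 = ((-3 + (((1*(-3))*4)*(-1))*((-2 - 5) + (3*6 - 3))) - 3)*7571 = ((-3 + (-3*4*(-1))*(-7 + (18 - 3))) - 3)*7571 = ((-3 + (-12*(-1))*(-7 + 15)) - 3)*7571 = ((-3 + 12*8) - 3)*7571 = ((-3 + 96) - 3)*7571 = (93 - 3)*7571 = 90*7571 = 681390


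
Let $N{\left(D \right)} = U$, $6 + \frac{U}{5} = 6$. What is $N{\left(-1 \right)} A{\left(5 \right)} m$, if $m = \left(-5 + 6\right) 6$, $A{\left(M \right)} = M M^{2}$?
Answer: $0$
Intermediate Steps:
$U = 0$ ($U = -30 + 5 \cdot 6 = -30 + 30 = 0$)
$N{\left(D \right)} = 0$
$A{\left(M \right)} = M^{3}$
$m = 6$ ($m = 1 \cdot 6 = 6$)
$N{\left(-1 \right)} A{\left(5 \right)} m = 0 \cdot 5^{3} \cdot 6 = 0 \cdot 125 \cdot 6 = 0 \cdot 6 = 0$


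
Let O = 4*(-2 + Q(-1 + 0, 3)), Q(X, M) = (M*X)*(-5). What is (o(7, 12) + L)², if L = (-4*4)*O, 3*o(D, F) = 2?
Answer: 6220036/9 ≈ 6.9112e+5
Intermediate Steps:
o(D, F) = ⅔ (o(D, F) = (⅓)*2 = ⅔)
Q(X, M) = -5*M*X
O = 52 (O = 4*(-2 - 5*3*(-1 + 0)) = 4*(-2 - 5*3*(-1)) = 4*(-2 + 15) = 4*13 = 52)
L = -832 (L = -4*4*52 = -16*52 = -832)
(o(7, 12) + L)² = (⅔ - 832)² = (-2494/3)² = 6220036/9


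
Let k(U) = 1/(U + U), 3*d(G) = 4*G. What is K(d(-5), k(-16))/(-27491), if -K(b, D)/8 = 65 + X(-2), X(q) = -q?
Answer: 536/27491 ≈ 0.019497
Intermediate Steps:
d(G) = 4*G/3 (d(G) = (4*G)/3 = 4*G/3)
k(U) = 1/(2*U)
K(b, D) = -536 (K(b, D) = -8*(65 - 1*(-2)) = -8*(65 + 2) = -8*67 = -536)
K(d(-5), k(-16))/(-27491) = -536/(-27491) = -536*(-1/27491) = 536/27491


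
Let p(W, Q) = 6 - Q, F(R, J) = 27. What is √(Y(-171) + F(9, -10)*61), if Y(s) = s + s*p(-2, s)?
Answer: 3*I*√3199 ≈ 169.68*I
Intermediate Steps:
Y(s) = s + s*(6 - s)
√(Y(-171) + F(9, -10)*61) = √(-171*(7 - 1*(-171)) + 27*61) = √(-171*(7 + 171) + 1647) = √(-171*178 + 1647) = √(-30438 + 1647) = √(-28791) = 3*I*√3199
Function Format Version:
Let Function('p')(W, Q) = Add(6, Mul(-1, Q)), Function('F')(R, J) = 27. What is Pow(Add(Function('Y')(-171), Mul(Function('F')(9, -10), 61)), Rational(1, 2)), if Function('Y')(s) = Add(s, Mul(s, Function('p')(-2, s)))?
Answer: Mul(3, I, Pow(3199, Rational(1, 2))) ≈ Mul(169.68, I)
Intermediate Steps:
Function('Y')(s) = Add(s, Mul(s, Add(6, Mul(-1, s))))
Pow(Add(Function('Y')(-171), Mul(Function('F')(9, -10), 61)), Rational(1, 2)) = Pow(Add(Mul(-171, Add(7, Mul(-1, -171))), Mul(27, 61)), Rational(1, 2)) = Pow(Add(Mul(-171, Add(7, 171)), 1647), Rational(1, 2)) = Pow(Add(Mul(-171, 178), 1647), Rational(1, 2)) = Pow(Add(-30438, 1647), Rational(1, 2)) = Pow(-28791, Rational(1, 2)) = Mul(3, I, Pow(3199, Rational(1, 2)))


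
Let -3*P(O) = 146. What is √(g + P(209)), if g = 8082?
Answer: 10*√723/3 ≈ 89.629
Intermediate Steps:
P(O) = -146/3 (P(O) = -⅓*146 = -146/3)
√(g + P(209)) = √(8082 - 146/3) = √(24100/3) = 10*√723/3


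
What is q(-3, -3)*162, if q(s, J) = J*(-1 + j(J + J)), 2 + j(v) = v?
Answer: 4374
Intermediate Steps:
j(v) = -2 + v
q(s, J) = J*(-3 + 2*J) (q(s, J) = J*(-1 + (-2 + (J + J))) = J*(-1 + (-2 + 2*J)) = J*(-3 + 2*J))
q(-3, -3)*162 = -3*(-3 + 2*(-3))*162 = -3*(-3 - 6)*162 = -3*(-9)*162 = 27*162 = 4374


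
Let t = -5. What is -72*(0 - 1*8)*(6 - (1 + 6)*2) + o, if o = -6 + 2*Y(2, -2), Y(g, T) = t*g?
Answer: -4634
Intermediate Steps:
Y(g, T) = -5*g
o = -26 (o = -6 + 2*(-5*2) = -6 + 2*(-10) = -6 - 20 = -26)
-72*(0 - 1*8)*(6 - (1 + 6)*2) + o = -72*(0 - 1*8)*(6 - (1 + 6)*2) - 26 = -72*(0 - 8)*(6 - 7*2) - 26 = -(-576)*(6 - 1*14) - 26 = -(-576)*(6 - 14) - 26 = -(-576)*(-8) - 26 = -72*64 - 26 = -4608 - 26 = -4634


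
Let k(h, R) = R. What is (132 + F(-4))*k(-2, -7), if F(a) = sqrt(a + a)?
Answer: -924 - 14*I*sqrt(2) ≈ -924.0 - 19.799*I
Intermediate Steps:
F(a) = sqrt(2)*sqrt(a) (F(a) = sqrt(2*a) = sqrt(2)*sqrt(a))
(132 + F(-4))*k(-2, -7) = (132 + sqrt(2)*sqrt(-4))*(-7) = (132 + sqrt(2)*(2*I))*(-7) = (132 + 2*I*sqrt(2))*(-7) = -924 - 14*I*sqrt(2)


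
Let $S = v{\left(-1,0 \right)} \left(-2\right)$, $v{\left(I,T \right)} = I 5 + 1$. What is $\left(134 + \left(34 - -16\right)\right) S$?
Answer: $1472$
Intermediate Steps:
$v{\left(I,T \right)} = 1 + 5 I$ ($v{\left(I,T \right)} = 5 I + 1 = 1 + 5 I$)
$S = 8$ ($S = \left(1 + 5 \left(-1\right)\right) \left(-2\right) = \left(1 - 5\right) \left(-2\right) = \left(-4\right) \left(-2\right) = 8$)
$\left(134 + \left(34 - -16\right)\right) S = \left(134 + \left(34 - -16\right)\right) 8 = \left(134 + \left(34 + 16\right)\right) 8 = \left(134 + 50\right) 8 = 184 \cdot 8 = 1472$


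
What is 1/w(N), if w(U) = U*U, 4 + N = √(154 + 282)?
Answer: 1/(4*(2 - √109)²) ≈ 0.0035093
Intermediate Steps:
N = -4 + 2*√109 (N = -4 + √(154 + 282) = -4 + √436 = -4 + 2*√109 ≈ 16.881)
w(U) = U²
1/w(N) = 1/((-4 + 2*√109)²) = (-4 + 2*√109)⁻²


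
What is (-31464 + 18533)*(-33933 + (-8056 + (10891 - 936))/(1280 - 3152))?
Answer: 91270554025/208 ≈ 4.3880e+8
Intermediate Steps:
(-31464 + 18533)*(-33933 + (-8056 + (10891 - 936))/(1280 - 3152)) = -12931*(-33933 + (-8056 + 9955)/(-1872)) = -12931*(-33933 + 1899*(-1/1872)) = -12931*(-33933 - 211/208) = -12931*(-7058275/208) = 91270554025/208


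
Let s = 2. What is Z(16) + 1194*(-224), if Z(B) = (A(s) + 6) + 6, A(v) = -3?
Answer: -267447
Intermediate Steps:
Z(B) = 9 (Z(B) = (-3 + 6) + 6 = 3 + 6 = 9)
Z(16) + 1194*(-224) = 9 + 1194*(-224) = 9 - 267456 = -267447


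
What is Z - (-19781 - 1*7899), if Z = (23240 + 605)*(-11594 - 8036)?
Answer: -468049670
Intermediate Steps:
Z = -468077350 (Z = 23845*(-19630) = -468077350)
Z - (-19781 - 1*7899) = -468077350 - (-19781 - 1*7899) = -468077350 - (-19781 - 7899) = -468077350 - 1*(-27680) = -468077350 + 27680 = -468049670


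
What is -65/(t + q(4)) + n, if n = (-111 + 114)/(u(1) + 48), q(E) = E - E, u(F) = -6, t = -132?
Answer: 521/924 ≈ 0.56385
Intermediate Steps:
q(E) = 0
n = 1/14 (n = (-111 + 114)/(-6 + 48) = 3/42 = 3*(1/42) = 1/14 ≈ 0.071429)
-65/(t + q(4)) + n = -65/(-132 + 0) + 1/14 = -65/(-132) + 1/14 = -1/132*(-65) + 1/14 = 65/132 + 1/14 = 521/924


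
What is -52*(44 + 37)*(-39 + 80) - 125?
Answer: -172817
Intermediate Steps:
-52*(44 + 37)*(-39 + 80) - 125 = -4212*41 - 125 = -52*3321 - 125 = -172692 - 125 = -172817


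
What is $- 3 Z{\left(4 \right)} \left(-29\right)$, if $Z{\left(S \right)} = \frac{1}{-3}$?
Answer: $-29$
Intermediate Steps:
$Z{\left(S \right)} = - \frac{1}{3}$
$- 3 Z{\left(4 \right)} \left(-29\right) = \left(-3\right) \left(- \frac{1}{3}\right) \left(-29\right) = 1 \left(-29\right) = -29$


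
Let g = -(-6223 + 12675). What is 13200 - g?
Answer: 19652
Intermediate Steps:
g = -6452 (g = -1*6452 = -6452)
13200 - g = 13200 - 1*(-6452) = 13200 + 6452 = 19652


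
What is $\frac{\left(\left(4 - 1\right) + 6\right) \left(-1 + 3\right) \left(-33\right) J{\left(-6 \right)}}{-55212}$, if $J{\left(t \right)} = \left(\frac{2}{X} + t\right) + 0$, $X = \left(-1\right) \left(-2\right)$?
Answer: $- \frac{495}{9202} \approx -0.053793$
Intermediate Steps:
$X = 2$
$J{\left(t \right)} = 1 + t$ ($J{\left(t \right)} = \left(\frac{2}{2} + t\right) + 0 = \left(2 \cdot \frac{1}{2} + t\right) + 0 = \left(1 + t\right) + 0 = 1 + t$)
$\frac{\left(\left(4 - 1\right) + 6\right) \left(-1 + 3\right) \left(-33\right) J{\left(-6 \right)}}{-55212} = \frac{\left(\left(4 - 1\right) + 6\right) \left(-1 + 3\right) \left(-33\right) \left(1 - 6\right)}{-55212} = \left(3 + 6\right) 2 \left(-33\right) \left(-5\right) \left(- \frac{1}{55212}\right) = 9 \cdot 2 \left(-33\right) \left(-5\right) \left(- \frac{1}{55212}\right) = 18 \left(-33\right) \left(-5\right) \left(- \frac{1}{55212}\right) = \left(-594\right) \left(-5\right) \left(- \frac{1}{55212}\right) = 2970 \left(- \frac{1}{55212}\right) = - \frac{495}{9202}$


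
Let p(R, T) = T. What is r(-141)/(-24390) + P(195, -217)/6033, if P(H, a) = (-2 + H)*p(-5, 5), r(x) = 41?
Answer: 7762999/49048290 ≈ 0.15827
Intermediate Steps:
P(H, a) = -10 + 5*H (P(H, a) = (-2 + H)*5 = -10 + 5*H)
r(-141)/(-24390) + P(195, -217)/6033 = 41/(-24390) + (-10 + 5*195)/6033 = 41*(-1/24390) + (-10 + 975)*(1/6033) = -41/24390 + 965*(1/6033) = -41/24390 + 965/6033 = 7762999/49048290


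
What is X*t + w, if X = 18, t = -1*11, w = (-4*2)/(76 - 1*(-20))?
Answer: -2377/12 ≈ -198.08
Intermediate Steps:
w = -1/12 (w = -8/(76 + 20) = -8/96 = -8*1/96 = -1/12 ≈ -0.083333)
t = -11
X*t + w = 18*(-11) - 1/12 = -198 - 1/12 = -2377/12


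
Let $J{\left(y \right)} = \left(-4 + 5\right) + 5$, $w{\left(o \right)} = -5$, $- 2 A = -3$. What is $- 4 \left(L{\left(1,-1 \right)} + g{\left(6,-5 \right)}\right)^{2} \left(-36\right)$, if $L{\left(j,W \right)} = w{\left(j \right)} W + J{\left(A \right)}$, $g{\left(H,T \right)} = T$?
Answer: $5184$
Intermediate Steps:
$A = \frac{3}{2}$ ($A = \left(- \frac{1}{2}\right) \left(-3\right) = \frac{3}{2} \approx 1.5$)
$J{\left(y \right)} = 6$ ($J{\left(y \right)} = 1 + 5 = 6$)
$L{\left(j,W \right)} = 6 - 5 W$ ($L{\left(j,W \right)} = - 5 W + 6 = 6 - 5 W$)
$- 4 \left(L{\left(1,-1 \right)} + g{\left(6,-5 \right)}\right)^{2} \left(-36\right) = - 4 \left(\left(6 - -5\right) - 5\right)^{2} \left(-36\right) = - 4 \left(\left(6 + 5\right) - 5\right)^{2} \left(-36\right) = - 4 \left(11 - 5\right)^{2} \left(-36\right) = - 4 \cdot 6^{2} \left(-36\right) = \left(-4\right) 36 \left(-36\right) = \left(-144\right) \left(-36\right) = 5184$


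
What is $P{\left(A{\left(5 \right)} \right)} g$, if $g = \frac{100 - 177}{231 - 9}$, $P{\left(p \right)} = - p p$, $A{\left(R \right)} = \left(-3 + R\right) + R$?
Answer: $\frac{3773}{222} \approx 16.995$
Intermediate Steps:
$A{\left(R \right)} = -3 + 2 R$
$P{\left(p \right)} = - p^{2}$
$g = - \frac{77}{222} \approx -0.34685$
$P{\left(A{\left(5 \right)} \right)} g = - \left(-3 + 2 \cdot 5\right)^{2} \left(- \frac{77}{222}\right) = - \left(-3 + 10\right)^{2} \left(- \frac{77}{222}\right) = - 7^{2} \left(- \frac{77}{222}\right) = \left(-1\right) 49 \left(- \frac{77}{222}\right) = \left(-49\right) \left(- \frac{77}{222}\right) = \frac{3773}{222}$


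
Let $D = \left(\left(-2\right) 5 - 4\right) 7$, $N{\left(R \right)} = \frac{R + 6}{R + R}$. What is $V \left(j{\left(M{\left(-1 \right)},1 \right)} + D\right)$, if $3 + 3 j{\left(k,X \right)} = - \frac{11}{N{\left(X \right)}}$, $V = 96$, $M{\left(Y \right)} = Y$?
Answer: $- \frac{67232}{7} \approx -9604.6$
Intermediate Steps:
$N{\left(R \right)} = \frac{6 + R}{2 R}$
$D = -98$ ($D = \left(-10 - 4\right) 7 = \left(-14\right) 7 = -98$)
$j{\left(k,X \right)} = -1 - \frac{22 X}{3 \left(6 + X\right)}$ ($j{\left(k,X \right)} = -1 + \frac{\left(-11\right) \frac{1}{\frac{1}{2} \frac{1}{X} \left(6 + X\right)}}{3} = -1 + \frac{\left(-11\right) \frac{2 X}{6 + X}}{3} = -1 + \frac{\left(-22\right) X \frac{1}{6 + X}}{3} = -1 - \frac{22 X}{3 \left(6 + X\right)}$)
$V \left(j{\left(M{\left(-1 \right)},1 \right)} + D\right) = 96 \left(\frac{-18 - 25}{3 \left(6 + 1\right)} - 98\right) = 96 \left(\frac{-18 - 25}{3 \cdot 7} - 98\right) = 96 \left(\frac{1}{3} \cdot \frac{1}{7} \left(-43\right) - 98\right) = 96 \left(- \frac{43}{21} - 98\right) = 96 \left(- \frac{2101}{21}\right) = - \frac{67232}{7}$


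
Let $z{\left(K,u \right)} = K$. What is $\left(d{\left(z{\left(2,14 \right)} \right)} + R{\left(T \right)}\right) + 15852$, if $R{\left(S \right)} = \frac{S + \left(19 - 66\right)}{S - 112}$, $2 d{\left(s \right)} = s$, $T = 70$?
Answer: $\frac{665803}{42} \approx 15852.0$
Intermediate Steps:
$d{\left(s \right)} = \frac{s}{2}$
$R{\left(S \right)} = \frac{-47 + S}{-112 + S}$ ($R{\left(S \right)} = \frac{S - 47}{-112 + S} = \frac{-47 + S}{-112 + S}$)
$\left(d{\left(z{\left(2,14 \right)} \right)} + R{\left(T \right)}\right) + 15852 = \left(\frac{1}{2} \cdot 2 + \frac{-47 + 70}{-112 + 70}\right) + 15852 = \left(1 + \frac{1}{-42} \cdot 23\right) + 15852 = \left(1 - \frac{23}{42}\right) + 15852 = \frac{19}{42} + 15852 = \frac{665803}{42}$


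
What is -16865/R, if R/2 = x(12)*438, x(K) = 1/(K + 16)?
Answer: -118055/219 ≈ -539.06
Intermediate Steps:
x(K) = 1/(16 + K)
R = 219/7 (R = 2*(438/(16 + 12)) = 2*(438/28) = 2*((1/28)*438) = 2*(219/14) = 219/7 ≈ 31.286)
-16865/R = -16865/219/7 = -16865*7/219 = -118055/219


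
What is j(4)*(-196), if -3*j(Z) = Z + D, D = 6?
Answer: 1960/3 ≈ 653.33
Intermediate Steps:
j(Z) = -2 - Z/3 (j(Z) = -(Z + 6)/3 = -(6 + Z)/3 = -2 - Z/3)
j(4)*(-196) = (-2 - ⅓*4)*(-196) = (-2 - 4/3)*(-196) = -10/3*(-196) = 1960/3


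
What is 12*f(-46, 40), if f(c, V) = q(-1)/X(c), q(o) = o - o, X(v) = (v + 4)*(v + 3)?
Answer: 0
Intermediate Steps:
X(v) = (3 + v)*(4 + v) (X(v) = (4 + v)*(3 + v) = (3 + v)*(4 + v))
q(o) = 0
f(c, V) = 0 (f(c, V) = 0/(12 + c**2 + 7*c) = 0)
12*f(-46, 40) = 12*0 = 0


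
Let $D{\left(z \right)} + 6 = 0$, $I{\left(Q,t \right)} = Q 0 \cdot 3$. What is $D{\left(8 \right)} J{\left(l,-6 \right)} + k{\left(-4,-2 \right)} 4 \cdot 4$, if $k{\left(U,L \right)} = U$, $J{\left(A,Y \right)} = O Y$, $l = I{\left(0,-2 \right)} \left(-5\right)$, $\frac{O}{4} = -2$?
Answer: $-352$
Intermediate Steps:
$O = -8$ ($O = 4 \left(-2\right) = -8$)
$I{\left(Q,t \right)} = 0$ ($I{\left(Q,t \right)} = 0 \cdot 3 = 0$)
$D{\left(z \right)} = -6$ ($D{\left(z \right)} = -6 + 0 = -6$)
$l = 0$ ($l = 0 \left(-5\right) = 0$)
$J{\left(A,Y \right)} = - 8 Y$
$D{\left(8 \right)} J{\left(l,-6 \right)} + k{\left(-4,-2 \right)} 4 \cdot 4 = - 6 \left(\left(-8\right) \left(-6\right)\right) + \left(-4\right) 4 \cdot 4 = \left(-6\right) 48 - 64 = -288 - 64 = -352$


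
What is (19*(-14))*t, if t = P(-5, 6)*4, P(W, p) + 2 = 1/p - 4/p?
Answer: 2660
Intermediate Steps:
P(W, p) = -2 - 3/p (P(W, p) = -2 + (1/p - 4/p) = -2 - 3/p)
t = -10 (t = (-2 - 3/6)*4 = (-2 - 3*⅙)*4 = (-2 - ½)*4 = -5/2*4 = -10)
(19*(-14))*t = (19*(-14))*(-10) = -266*(-10) = 2660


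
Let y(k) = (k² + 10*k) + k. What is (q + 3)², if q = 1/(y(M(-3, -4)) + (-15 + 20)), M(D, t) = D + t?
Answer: 4624/529 ≈ 8.7410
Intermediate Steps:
y(k) = k² + 11*k
q = -1/23 (q = 1/((-3 - 4)*(11 + (-3 - 4)) + (-15 + 20)) = 1/(-7*(11 - 7) + 5) = 1/(-7*4 + 5) = 1/(-28 + 5) = 1/(-23) = -1/23 ≈ -0.043478)
(q + 3)² = (-1/23 + 3)² = (68/23)² = 4624/529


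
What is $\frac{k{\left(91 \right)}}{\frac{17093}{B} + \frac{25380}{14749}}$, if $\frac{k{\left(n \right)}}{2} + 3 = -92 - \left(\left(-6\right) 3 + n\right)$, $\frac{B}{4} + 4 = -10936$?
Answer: $- \frac{216859856640}{858524143} \approx -252.6$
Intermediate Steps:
$B = -43760$ ($B = -16 + 4 \left(-10936\right) = -16 - 43744 = -43760$)
$k{\left(n \right)} = -154 - 2 n$ ($k{\left(n \right)} = -6 + 2 \left(-92 - \left(\left(-6\right) 3 + n\right)\right) = -6 + 2 \left(-92 - \left(-18 + n\right)\right) = -6 + 2 \left(-74 - n\right) = -6 - \left(148 + 2 n\right) = -154 - 2 n$)
$\frac{k{\left(91 \right)}}{\frac{17093}{B} + \frac{25380}{14749}} = \frac{-154 - 182}{\frac{17093}{-43760} + \frac{25380}{14749}} = \frac{-154 - 182}{17093 \left(- \frac{1}{43760}\right) + 25380 \cdot \frac{1}{14749}} = - \frac{336}{- \frac{17093}{43760} + \frac{25380}{14749}} = - \frac{336}{\frac{858524143}{645416240}} = \left(-336\right) \frac{645416240}{858524143} = - \frac{216859856640}{858524143}$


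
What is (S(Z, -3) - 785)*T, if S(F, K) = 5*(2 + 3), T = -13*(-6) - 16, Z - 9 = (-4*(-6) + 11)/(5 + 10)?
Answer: -47120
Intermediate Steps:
Z = 34/3 (Z = 9 + (-4*(-6) + 11)/(5 + 10) = 9 + (24 + 11)/15 = 9 + 35*(1/15) = 9 + 7/3 = 34/3 ≈ 11.333)
T = 62 (T = 78 - 16 = 62)
S(F, K) = 25 (S(F, K) = 5*5 = 25)
(S(Z, -3) - 785)*T = (25 - 785)*62 = -760*62 = -47120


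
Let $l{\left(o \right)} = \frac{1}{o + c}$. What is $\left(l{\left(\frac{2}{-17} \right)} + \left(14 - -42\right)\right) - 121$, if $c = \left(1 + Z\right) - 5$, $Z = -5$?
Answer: $- \frac{10092}{155} \approx -65.11$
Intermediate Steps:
$c = -9$ ($c = \left(1 - 5\right) - 5 = -4 - 5 = -9$)
$l{\left(o \right)} = \frac{1}{-9 + o}$ ($l{\left(o \right)} = \frac{1}{o - 9} = \frac{1}{-9 + o}$)
$\left(l{\left(\frac{2}{-17} \right)} + \left(14 - -42\right)\right) - 121 = \left(\frac{1}{-9 + \frac{2}{-17}} + \left(14 - -42\right)\right) - 121 = \left(\frac{1}{-9 + 2 \left(- \frac{1}{17}\right)} + \left(14 + 42\right)\right) - 121 = \left(\frac{1}{-9 - \frac{2}{17}} + 56\right) - 121 = \left(\frac{1}{- \frac{155}{17}} + 56\right) - 121 = \left(- \frac{17}{155} + 56\right) - 121 = \frac{8663}{155} - 121 = - \frac{10092}{155}$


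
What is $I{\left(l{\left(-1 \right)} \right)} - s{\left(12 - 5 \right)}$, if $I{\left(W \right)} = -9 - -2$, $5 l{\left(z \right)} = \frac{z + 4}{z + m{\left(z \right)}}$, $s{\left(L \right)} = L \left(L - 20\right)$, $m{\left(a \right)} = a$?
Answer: $84$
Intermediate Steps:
$s{\left(L \right)} = L \left(-20 + L\right)$
$l{\left(z \right)} = \frac{4 + z}{10 z}$ ($l{\left(z \right)} = \frac{\left(z + 4\right) \frac{1}{z + z}}{5} = \frac{\left(4 + z\right) \frac{1}{2 z}}{5} = \frac{\frac{1}{2} \frac{1}{z} \left(4 + z\right)}{5} = \frac{4 + z}{10 z}$)
$I{\left(W \right)} = -7$ ($I{\left(W \right)} = -9 + 2 = -7$)
$I{\left(l{\left(-1 \right)} \right)} - s{\left(12 - 5 \right)} = -7 - \left(12 - 5\right) \left(-20 + \left(12 - 5\right)\right) = -7 - 7 \left(-20 + 7\right) = -7 - 7 \left(-13\right) = -7 - -91 = -7 + 91 = 84$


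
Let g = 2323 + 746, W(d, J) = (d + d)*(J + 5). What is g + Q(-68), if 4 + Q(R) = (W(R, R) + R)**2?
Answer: 72253065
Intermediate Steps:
W(d, J) = 2*d*(5 + J) (W(d, J) = (2*d)*(5 + J) = 2*d*(5 + J))
Q(R) = -4 + (R + 2*R*(5 + R))**2 (Q(R) = -4 + (2*R*(5 + R) + R)**2 = -4 + (R + 2*R*(5 + R))**2)
g = 3069
g + Q(-68) = 3069 + (-4 + (-68)**2*(11 + 2*(-68))**2) = 3069 + (-4 + 4624*(11 - 136)**2) = 3069 + (-4 + 4624*(-125)**2) = 3069 + (-4 + 4624*15625) = 3069 + (-4 + 72250000) = 3069 + 72249996 = 72253065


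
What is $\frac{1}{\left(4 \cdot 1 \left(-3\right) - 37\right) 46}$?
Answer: $- \frac{1}{2254} \approx -0.00044366$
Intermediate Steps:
$\frac{1}{\left(4 \cdot 1 \left(-3\right) - 37\right) 46} = \frac{1}{\left(4 \left(-3\right) - 37\right) 46} = \frac{1}{\left(-12 - 37\right) 46} = \frac{1}{\left(-49\right) 46} = \frac{1}{-2254} = - \frac{1}{2254}$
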